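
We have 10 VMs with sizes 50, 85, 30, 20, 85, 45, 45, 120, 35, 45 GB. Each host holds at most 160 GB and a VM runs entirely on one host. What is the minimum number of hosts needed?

Total = 120 + 85 + 85 + 50 + 45 + 45 + 45 + 35 + 30 + 20 = 560 GB.
Lower bound: ⌈560/160⌉ = 4 hosts.
A packing using 4 hosts:
  host 1: 120 + 35 = 155
  host 2: 85 + 50 + 20 = 155
  host 3: 85 + 45 + 30 = 160
  host 4: 45 + 45 = 90
This matches the lower bound, so 4 is optimal.

4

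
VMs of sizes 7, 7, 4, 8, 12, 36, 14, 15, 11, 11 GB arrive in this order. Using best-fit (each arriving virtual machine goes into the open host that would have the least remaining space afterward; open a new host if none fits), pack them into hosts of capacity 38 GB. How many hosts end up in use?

4

  7 → host 1 (new)  [load 7/38]
  7 → host 1  [load 14/38]
  4 → host 1  [load 18/38]
  8 → host 1  [load 26/38]
  12 → host 1  [load 38/38]
  36 → host 2 (new)  [load 36/38]
  14 → host 3 (new)  [load 14/38]
  15 → host 3  [load 29/38]
  11 → host 4 (new)  [load 11/38]
  11 → host 4  [load 22/38]
4 hosts opened.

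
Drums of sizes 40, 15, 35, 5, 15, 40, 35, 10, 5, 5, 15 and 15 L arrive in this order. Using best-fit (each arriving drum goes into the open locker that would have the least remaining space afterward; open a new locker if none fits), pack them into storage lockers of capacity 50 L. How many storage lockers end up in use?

5

  40 → locker 1 (new)  [load 40/50]
  15 → locker 2 (new)  [load 15/50]
  35 → locker 2  [load 50/50]
  5 → locker 1  [load 45/50]
  15 → locker 3 (new)  [load 15/50]
  40 → locker 4 (new)  [load 40/50]
  35 → locker 3  [load 50/50]
  10 → locker 4  [load 50/50]
  5 → locker 1  [load 50/50]
  5 → locker 5 (new)  [load 5/50]
  15 → locker 5  [load 20/50]
  15 → locker 5  [load 35/50]
5 storage lockers opened.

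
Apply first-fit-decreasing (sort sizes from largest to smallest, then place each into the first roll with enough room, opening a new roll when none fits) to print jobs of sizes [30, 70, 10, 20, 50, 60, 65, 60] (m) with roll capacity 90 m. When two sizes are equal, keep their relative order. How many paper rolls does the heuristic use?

Sorted descending: 70, 65, 60, 60, 50, 30, 20, 10.
  70 → roll 1 (new)  [load 70/90]
  65 → roll 2 (new)  [load 65/90]
  60 → roll 3 (new)  [load 60/90]
  60 → roll 4 (new)  [load 60/90]
  50 → roll 5 (new)  [load 50/90]
  30 → roll 3  [load 90/90]
  20 → roll 1  [load 90/90]
  10 → roll 2  [load 75/90]
5 paper rolls opened.

5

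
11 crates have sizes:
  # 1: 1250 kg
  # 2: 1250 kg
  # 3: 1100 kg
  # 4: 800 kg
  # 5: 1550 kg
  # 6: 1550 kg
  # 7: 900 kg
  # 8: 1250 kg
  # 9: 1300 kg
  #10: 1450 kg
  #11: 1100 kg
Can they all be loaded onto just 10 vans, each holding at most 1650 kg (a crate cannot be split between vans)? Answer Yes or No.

No

Total = 13500 kg; ⌈13500/1650⌉ = 9.
10 crates each exceed half the capacity and cannot share a van, forcing at least 10 vans.
The bound of 10 does not rule out 10, but exhaustive search shows no assignment into 10 vans of capacity 1650 kg exists — the minimum is 11.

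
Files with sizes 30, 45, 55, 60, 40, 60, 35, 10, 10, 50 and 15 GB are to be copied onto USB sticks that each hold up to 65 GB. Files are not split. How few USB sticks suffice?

Total = 60 + 60 + 55 + 50 + 45 + 40 + 35 + 30 + 15 + 10 + 10 = 410 GB.
Lower bound: ⌈410/65⌉ = 7 USB sticks.
A packing using 7 USB sticks:
  USB stick 1: 60 = 60
  USB stick 2: 60 = 60
  USB stick 3: 55 + 10 = 65
  USB stick 4: 50 + 15 = 65
  USB stick 5: 45 + 10 = 55
  USB stick 6: 40 = 40
  USB stick 7: 35 + 30 = 65
This matches the lower bound, so 7 is optimal.

7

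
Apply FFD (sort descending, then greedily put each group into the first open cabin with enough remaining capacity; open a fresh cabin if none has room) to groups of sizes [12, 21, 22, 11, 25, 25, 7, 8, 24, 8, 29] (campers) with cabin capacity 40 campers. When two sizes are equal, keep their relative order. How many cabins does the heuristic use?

6

Sorted descending: 29, 25, 25, 24, 22, 21, 12, 11, 8, 8, 7.
  29 → cabin 1 (new)  [load 29/40]
  25 → cabin 2 (new)  [load 25/40]
  25 → cabin 3 (new)  [load 25/40]
  24 → cabin 4 (new)  [load 24/40]
  22 → cabin 5 (new)  [load 22/40]
  21 → cabin 6 (new)  [load 21/40]
  12 → cabin 2  [load 37/40]
  11 → cabin 1  [load 40/40]
  8 → cabin 3  [load 33/40]
  8 → cabin 4  [load 32/40]
  7 → cabin 3  [load 40/40]
6 cabins opened.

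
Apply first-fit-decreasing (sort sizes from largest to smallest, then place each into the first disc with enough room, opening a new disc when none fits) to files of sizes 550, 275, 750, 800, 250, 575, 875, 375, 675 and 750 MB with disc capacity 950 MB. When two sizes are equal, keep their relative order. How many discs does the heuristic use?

Sorted descending: 875, 800, 750, 750, 675, 575, 550, 375, 275, 250.
  875 → disc 1 (new)  [load 875/950]
  800 → disc 2 (new)  [load 800/950]
  750 → disc 3 (new)  [load 750/950]
  750 → disc 4 (new)  [load 750/950]
  675 → disc 5 (new)  [load 675/950]
  575 → disc 6 (new)  [load 575/950]
  550 → disc 7 (new)  [load 550/950]
  375 → disc 6  [load 950/950]
  275 → disc 5  [load 950/950]
  250 → disc 7  [load 800/950]
7 discs opened.

7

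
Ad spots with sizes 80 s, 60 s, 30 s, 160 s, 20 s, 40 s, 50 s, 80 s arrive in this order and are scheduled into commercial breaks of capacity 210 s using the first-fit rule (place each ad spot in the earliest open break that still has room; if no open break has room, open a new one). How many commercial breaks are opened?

3

  80 → break 1 (new)  [load 80/210]
  60 → break 1  [load 140/210]
  30 → break 1  [load 170/210]
  160 → break 2 (new)  [load 160/210]
  20 → break 1  [load 190/210]
  40 → break 2  [load 200/210]
  50 → break 3 (new)  [load 50/210]
  80 → break 3  [load 130/210]
3 commercial breaks opened.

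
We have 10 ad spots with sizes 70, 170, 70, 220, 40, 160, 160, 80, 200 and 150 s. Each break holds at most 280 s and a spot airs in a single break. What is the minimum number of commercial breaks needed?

6

Total = 220 + 200 + 170 + 160 + 160 + 150 + 80 + 70 + 70 + 40 = 1320 s.
Lower bound: ⌈1320/280⌉ = 5 commercial breaks.
Also, 6 ad spots each exceed 140 s, and no two of those can share a break, so at least 6 commercial breaks are needed.
A packing using 6 commercial breaks:
  break 1: 220 + 40 = 260
  break 2: 200 + 80 = 280
  break 3: 170 + 70 = 240
  break 4: 160 + 70 = 230
  break 5: 160 = 160
  break 6: 150 = 150
This matches the lower bound, so 6 is optimal.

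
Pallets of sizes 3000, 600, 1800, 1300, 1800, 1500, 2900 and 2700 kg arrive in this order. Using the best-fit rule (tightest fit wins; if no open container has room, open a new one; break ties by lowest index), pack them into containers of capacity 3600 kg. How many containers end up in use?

5

  3000 → container 1 (new)  [load 3000/3600]
  600 → container 1  [load 3600/3600]
  1800 → container 2 (new)  [load 1800/3600]
  1300 → container 2  [load 3100/3600]
  1800 → container 3 (new)  [load 1800/3600]
  1500 → container 3  [load 3300/3600]
  2900 → container 4 (new)  [load 2900/3600]
  2700 → container 5 (new)  [load 2700/3600]
5 containers opened.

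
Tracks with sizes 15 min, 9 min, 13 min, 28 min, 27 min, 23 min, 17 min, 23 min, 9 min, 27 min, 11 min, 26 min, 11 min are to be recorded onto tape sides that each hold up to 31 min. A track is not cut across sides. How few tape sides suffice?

9

Total = 28 + 27 + 27 + 26 + 23 + 23 + 17 + 15 + 13 + 11 + 11 + 9 + 9 = 239 min.
Lower bound: ⌈239/31⌉ = 8 tape sides.
A packing using 9 tape sides:
  side 1: 28 = 28
  side 2: 27 = 27
  side 3: 27 = 27
  side 4: 26 = 26
  side 5: 23 = 23
  side 6: 23 = 23
  side 7: 17 + 13 = 30
  side 8: 15 + 11 = 26
  side 9: 11 + 9 + 9 = 29
No arrangement into 8 tape sides stays within capacity, so 9 is optimal.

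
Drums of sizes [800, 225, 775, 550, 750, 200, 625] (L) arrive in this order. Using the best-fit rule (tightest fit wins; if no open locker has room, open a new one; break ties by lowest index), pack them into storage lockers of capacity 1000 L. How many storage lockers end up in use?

  800 → locker 1 (new)  [load 800/1000]
  225 → locker 2 (new)  [load 225/1000]
  775 → locker 2  [load 1000/1000]
  550 → locker 3 (new)  [load 550/1000]
  750 → locker 4 (new)  [load 750/1000]
  200 → locker 1  [load 1000/1000]
  625 → locker 5 (new)  [load 625/1000]
5 storage lockers opened.

5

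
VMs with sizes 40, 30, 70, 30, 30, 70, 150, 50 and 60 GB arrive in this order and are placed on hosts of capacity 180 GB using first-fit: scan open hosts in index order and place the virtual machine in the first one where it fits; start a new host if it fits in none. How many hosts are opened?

  40 → host 1 (new)  [load 40/180]
  30 → host 1  [load 70/180]
  70 → host 1  [load 140/180]
  30 → host 1  [load 170/180]
  30 → host 2 (new)  [load 30/180]
  70 → host 2  [load 100/180]
  150 → host 3 (new)  [load 150/180]
  50 → host 2  [load 150/180]
  60 → host 4 (new)  [load 60/180]
4 hosts opened.

4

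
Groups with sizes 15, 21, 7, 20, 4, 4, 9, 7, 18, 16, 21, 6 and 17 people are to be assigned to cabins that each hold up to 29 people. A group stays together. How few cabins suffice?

7

Total = 21 + 21 + 20 + 18 + 17 + 16 + 15 + 9 + 7 + 7 + 6 + 4 + 4 = 165 people.
Lower bound: ⌈165/29⌉ = 6 cabins.
Also, 7 groups each exceed 29/2 people, and no two of those can share a cabin, so at least 7 cabins are needed.
A packing using 7 cabins:
  cabin 1: 21 + 7 = 28
  cabin 2: 21 + 7 = 28
  cabin 3: 20 + 9 = 29
  cabin 4: 18 + 6 + 4 = 28
  cabin 5: 17 + 4 = 21
  cabin 6: 16 = 16
  cabin 7: 15 = 15
This matches the lower bound, so 7 is optimal.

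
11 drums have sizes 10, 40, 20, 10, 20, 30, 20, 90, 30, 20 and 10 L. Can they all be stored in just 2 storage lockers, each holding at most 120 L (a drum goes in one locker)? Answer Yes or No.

No

Total = 300 L; ⌈300/120⌉ = 3.
At least 3 storage lockers are required, but only 2 are allowed.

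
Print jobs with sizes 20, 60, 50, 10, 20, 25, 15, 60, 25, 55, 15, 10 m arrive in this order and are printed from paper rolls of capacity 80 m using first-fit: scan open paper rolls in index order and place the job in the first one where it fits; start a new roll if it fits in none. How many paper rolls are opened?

5

  20 → roll 1 (new)  [load 20/80]
  60 → roll 1  [load 80/80]
  50 → roll 2 (new)  [load 50/80]
  10 → roll 2  [load 60/80]
  20 → roll 2  [load 80/80]
  25 → roll 3 (new)  [load 25/80]
  15 → roll 3  [load 40/80]
  60 → roll 4 (new)  [load 60/80]
  25 → roll 3  [load 65/80]
  55 → roll 5 (new)  [load 55/80]
  15 → roll 3  [load 80/80]
  10 → roll 4  [load 70/80]
5 paper rolls opened.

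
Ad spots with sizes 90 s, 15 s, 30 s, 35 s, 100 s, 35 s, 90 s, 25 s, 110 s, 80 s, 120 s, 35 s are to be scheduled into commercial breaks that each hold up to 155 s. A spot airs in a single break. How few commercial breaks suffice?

Total = 120 + 110 + 100 + 90 + 90 + 80 + 35 + 35 + 35 + 30 + 25 + 15 = 765 s.
Lower bound: ⌈765/155⌉ = 5 commercial breaks.
Also, 6 ad spots each exceed 155/2 s, and no two of those can share a break, so at least 6 commercial breaks are needed.
A packing using 6 commercial breaks:
  break 1: 120 + 35 = 155
  break 2: 110 + 35 = 145
  break 3: 100 + 35 + 15 = 150
  break 4: 90 + 30 + 25 = 145
  break 5: 90 = 90
  break 6: 80 = 80
This matches the lower bound, so 6 is optimal.

6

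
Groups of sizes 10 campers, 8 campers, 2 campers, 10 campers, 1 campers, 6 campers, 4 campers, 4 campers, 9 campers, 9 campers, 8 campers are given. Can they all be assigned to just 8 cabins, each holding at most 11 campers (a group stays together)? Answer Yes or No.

Yes

A valid assignment using 8 cabins:
  cabin 1: 10 + 1 = 11
  cabin 2: 10 = 10
  cabin 3: 9 + 2 = 11
  cabin 4: 9 = 9
  cabin 5: 8 = 8
  cabin 6: 8 = 8
  cabin 7: 6 + 4 = 10
  cabin 8: 4 = 4
Every load is within 11 campers, so 8 cabins suffice.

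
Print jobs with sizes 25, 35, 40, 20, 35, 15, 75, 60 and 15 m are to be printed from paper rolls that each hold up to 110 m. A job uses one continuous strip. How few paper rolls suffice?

3

Total = 75 + 60 + 40 + 35 + 35 + 25 + 20 + 15 + 15 = 320 m.
Lower bound: ⌈320/110⌉ = 3 paper rolls.
A packing using 3 paper rolls:
  roll 1: 75 + 35 = 110
  roll 2: 60 + 40 = 100
  roll 3: 35 + 25 + 20 + 15 + 15 = 110
This matches the lower bound, so 3 is optimal.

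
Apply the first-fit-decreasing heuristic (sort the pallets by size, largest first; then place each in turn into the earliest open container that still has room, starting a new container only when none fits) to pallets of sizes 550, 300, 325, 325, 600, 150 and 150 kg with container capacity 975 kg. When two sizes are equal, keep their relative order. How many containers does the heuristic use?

3

Sorted descending: 600, 550, 325, 325, 300, 150, 150.
  600 → container 1 (new)  [load 600/975]
  550 → container 2 (new)  [load 550/975]
  325 → container 1  [load 925/975]
  325 → container 2  [load 875/975]
  300 → container 3 (new)  [load 300/975]
  150 → container 3  [load 450/975]
  150 → container 3  [load 600/975]
3 containers opened.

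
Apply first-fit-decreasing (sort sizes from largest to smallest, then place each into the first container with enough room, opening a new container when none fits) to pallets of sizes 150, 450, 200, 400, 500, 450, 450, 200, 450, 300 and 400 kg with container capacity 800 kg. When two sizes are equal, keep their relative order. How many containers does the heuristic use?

6

Sorted descending: 500, 450, 450, 450, 450, 400, 400, 300, 200, 200, 150.
  500 → container 1 (new)  [load 500/800]
  450 → container 2 (new)  [load 450/800]
  450 → container 3 (new)  [load 450/800]
  450 → container 4 (new)  [load 450/800]
  450 → container 5 (new)  [load 450/800]
  400 → container 6 (new)  [load 400/800]
  400 → container 6  [load 800/800]
  300 → container 1  [load 800/800]
  200 → container 2  [load 650/800]
  200 → container 3  [load 650/800]
  150 → container 2  [load 800/800]
6 containers opened.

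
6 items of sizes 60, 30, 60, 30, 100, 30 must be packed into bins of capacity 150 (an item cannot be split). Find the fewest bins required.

3

Total = 100 + 60 + 60 + 30 + 30 + 30 = 310.
Lower bound: ⌈310/150⌉ = 3 bins.
A packing using 3 bins:
  bin 1: 100 + 30 = 130
  bin 2: 60 + 60 + 30 = 150
  bin 3: 30 = 30
This matches the lower bound, so 3 is optimal.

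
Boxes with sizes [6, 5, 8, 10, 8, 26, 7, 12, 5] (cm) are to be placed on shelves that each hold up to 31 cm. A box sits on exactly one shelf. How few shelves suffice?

Total = 26 + 12 + 10 + 8 + 8 + 7 + 6 + 5 + 5 = 87 cm.
Lower bound: ⌈87/31⌉ = 3 shelves.
A packing using 3 shelves:
  shelf 1: 26 + 5 = 31
  shelf 2: 12 + 10 + 8 = 30
  shelf 3: 8 + 7 + 6 + 5 = 26
This matches the lower bound, so 3 is optimal.

3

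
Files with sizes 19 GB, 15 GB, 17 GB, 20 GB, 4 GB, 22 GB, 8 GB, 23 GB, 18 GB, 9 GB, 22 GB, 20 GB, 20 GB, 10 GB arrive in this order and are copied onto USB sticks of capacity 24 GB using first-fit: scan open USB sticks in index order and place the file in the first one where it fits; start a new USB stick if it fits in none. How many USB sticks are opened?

11

  19 → USB stick 1 (new)  [load 19/24]
  15 → USB stick 2 (new)  [load 15/24]
  17 → USB stick 3 (new)  [load 17/24]
  20 → USB stick 4 (new)  [load 20/24]
  4 → USB stick 1  [load 23/24]
  22 → USB stick 5 (new)  [load 22/24]
  8 → USB stick 2  [load 23/24]
  23 → USB stick 6 (new)  [load 23/24]
  18 → USB stick 7 (new)  [load 18/24]
  9 → USB stick 8 (new)  [load 9/24]
  22 → USB stick 9 (new)  [load 22/24]
  20 → USB stick 10 (new)  [load 20/24]
  20 → USB stick 11 (new)  [load 20/24]
  10 → USB stick 8  [load 19/24]
11 USB sticks opened.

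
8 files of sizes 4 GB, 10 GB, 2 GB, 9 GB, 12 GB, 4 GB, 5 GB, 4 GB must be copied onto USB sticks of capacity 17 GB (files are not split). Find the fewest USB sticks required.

Total = 12 + 10 + 9 + 5 + 4 + 4 + 4 + 2 = 50 GB.
Lower bound: ⌈50/17⌉ = 3 USB sticks.
A packing using 3 USB sticks:
  USB stick 1: 12 + 5 = 17
  USB stick 2: 10 + 4 + 2 = 16
  USB stick 3: 9 + 4 + 4 = 17
This matches the lower bound, so 3 is optimal.

3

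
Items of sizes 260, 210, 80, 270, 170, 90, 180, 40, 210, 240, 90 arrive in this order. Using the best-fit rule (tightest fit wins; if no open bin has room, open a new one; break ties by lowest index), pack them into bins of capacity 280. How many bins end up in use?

  260 → bin 1 (new)  [load 260/280]
  210 → bin 2 (new)  [load 210/280]
  80 → bin 3 (new)  [load 80/280]
  270 → bin 4 (new)  [load 270/280]
  170 → bin 3  [load 250/280]
  90 → bin 5 (new)  [load 90/280]
  180 → bin 5  [load 270/280]
  40 → bin 2  [load 250/280]
  210 → bin 6 (new)  [load 210/280]
  240 → bin 7 (new)  [load 240/280]
  90 → bin 8 (new)  [load 90/280]
8 bins opened.

8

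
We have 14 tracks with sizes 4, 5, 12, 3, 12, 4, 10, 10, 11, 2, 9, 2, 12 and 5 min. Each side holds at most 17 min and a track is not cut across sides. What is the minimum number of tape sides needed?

Total = 12 + 12 + 12 + 11 + 10 + 10 + 9 + 5 + 5 + 4 + 4 + 3 + 2 + 2 = 101 min.
Lower bound: ⌈101/17⌉ = 6 tape sides.
Also, 7 tracks each exceed 17/2 min, and no two of those can share a side, so at least 7 tape sides are needed.
A packing using 7 tape sides:
  side 1: 12 + 5 = 17
  side 2: 12 + 5 = 17
  side 3: 12 + 4 = 16
  side 4: 11 + 4 + 2 = 17
  side 5: 10 + 3 + 2 = 15
  side 6: 10 = 10
  side 7: 9 = 9
This matches the lower bound, so 7 is optimal.

7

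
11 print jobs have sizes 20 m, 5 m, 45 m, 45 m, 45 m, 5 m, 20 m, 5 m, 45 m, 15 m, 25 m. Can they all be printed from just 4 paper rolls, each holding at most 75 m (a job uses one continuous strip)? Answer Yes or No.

A valid assignment using 4 paper rolls:
  roll 1: 45 + 25 + 5 = 75
  roll 2: 45 + 20 + 5 + 5 = 75
  roll 3: 45 + 20 = 65
  roll 4: 45 + 15 = 60
Every load is within 75 m, so 4 paper rolls suffice.

Yes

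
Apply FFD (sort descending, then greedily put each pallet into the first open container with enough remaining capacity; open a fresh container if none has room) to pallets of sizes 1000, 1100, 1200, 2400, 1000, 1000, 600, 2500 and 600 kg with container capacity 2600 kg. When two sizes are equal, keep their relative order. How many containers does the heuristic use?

Sorted descending: 2500, 2400, 1200, 1100, 1000, 1000, 1000, 600, 600.
  2500 → container 1 (new)  [load 2500/2600]
  2400 → container 2 (new)  [load 2400/2600]
  1200 → container 3 (new)  [load 1200/2600]
  1100 → container 3  [load 2300/2600]
  1000 → container 4 (new)  [load 1000/2600]
  1000 → container 4  [load 2000/2600]
  1000 → container 5 (new)  [load 1000/2600]
  600 → container 4  [load 2600/2600]
  600 → container 5  [load 1600/2600]
5 containers opened.

5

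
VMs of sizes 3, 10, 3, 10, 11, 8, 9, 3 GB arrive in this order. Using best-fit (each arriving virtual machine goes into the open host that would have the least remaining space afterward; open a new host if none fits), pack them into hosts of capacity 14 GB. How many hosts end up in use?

5

  3 → host 1 (new)  [load 3/14]
  10 → host 1  [load 13/14]
  3 → host 2 (new)  [load 3/14]
  10 → host 2  [load 13/14]
  11 → host 3 (new)  [load 11/14]
  8 → host 4 (new)  [load 8/14]
  9 → host 5 (new)  [load 9/14]
  3 → host 3  [load 14/14]
5 hosts opened.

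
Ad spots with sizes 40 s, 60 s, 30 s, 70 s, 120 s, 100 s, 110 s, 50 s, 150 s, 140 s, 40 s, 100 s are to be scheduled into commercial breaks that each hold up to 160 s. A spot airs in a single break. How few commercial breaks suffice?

Total = 150 + 140 + 120 + 110 + 100 + 100 + 70 + 60 + 50 + 40 + 40 + 30 = 1010 s.
Lower bound: ⌈1010/160⌉ = 7 commercial breaks.
A packing using 7 commercial breaks:
  break 1: 150 = 150
  break 2: 140 = 140
  break 3: 120 + 40 = 160
  break 4: 110 + 50 = 160
  break 5: 100 + 60 = 160
  break 6: 100 + 40 = 140
  break 7: 70 + 30 = 100
This matches the lower bound, so 7 is optimal.

7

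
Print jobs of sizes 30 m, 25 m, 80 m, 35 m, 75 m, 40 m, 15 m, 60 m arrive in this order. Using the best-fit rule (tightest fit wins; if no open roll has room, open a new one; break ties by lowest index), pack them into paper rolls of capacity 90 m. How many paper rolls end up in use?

  30 → roll 1 (new)  [load 30/90]
  25 → roll 1  [load 55/90]
  80 → roll 2 (new)  [load 80/90]
  35 → roll 1  [load 90/90]
  75 → roll 3 (new)  [load 75/90]
  40 → roll 4 (new)  [load 40/90]
  15 → roll 3  [load 90/90]
  60 → roll 5 (new)  [load 60/90]
5 paper rolls opened.

5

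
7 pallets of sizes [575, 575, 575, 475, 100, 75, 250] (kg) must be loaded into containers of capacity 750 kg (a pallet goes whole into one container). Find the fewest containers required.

4

Total = 575 + 575 + 575 + 475 + 250 + 100 + 75 = 2625 kg.
Lower bound: ⌈2625/750⌉ = 4 containers.
A packing using 4 containers:
  container 1: 575 + 100 + 75 = 750
  container 2: 575 = 575
  container 3: 575 = 575
  container 4: 475 + 250 = 725
This matches the lower bound, so 4 is optimal.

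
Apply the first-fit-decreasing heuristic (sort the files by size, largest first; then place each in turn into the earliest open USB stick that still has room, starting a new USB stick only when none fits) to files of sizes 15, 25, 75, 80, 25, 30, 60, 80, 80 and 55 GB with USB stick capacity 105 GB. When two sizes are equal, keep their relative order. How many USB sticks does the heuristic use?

6

Sorted descending: 80, 80, 80, 75, 60, 55, 30, 25, 25, 15.
  80 → USB stick 1 (new)  [load 80/105]
  80 → USB stick 2 (new)  [load 80/105]
  80 → USB stick 3 (new)  [load 80/105]
  75 → USB stick 4 (new)  [load 75/105]
  60 → USB stick 5 (new)  [load 60/105]
  55 → USB stick 6 (new)  [load 55/105]
  30 → USB stick 4  [load 105/105]
  25 → USB stick 1  [load 105/105]
  25 → USB stick 2  [load 105/105]
  15 → USB stick 3  [load 95/105]
6 USB sticks opened.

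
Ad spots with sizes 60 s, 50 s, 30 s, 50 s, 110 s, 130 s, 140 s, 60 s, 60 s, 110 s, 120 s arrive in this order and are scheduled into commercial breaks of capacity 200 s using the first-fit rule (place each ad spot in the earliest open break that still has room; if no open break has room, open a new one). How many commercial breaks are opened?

6

  60 → break 1 (new)  [load 60/200]
  50 → break 1  [load 110/200]
  30 → break 1  [load 140/200]
  50 → break 1  [load 190/200]
  110 → break 2 (new)  [load 110/200]
  130 → break 3 (new)  [load 130/200]
  140 → break 4 (new)  [load 140/200]
  60 → break 2  [load 170/200]
  60 → break 3  [load 190/200]
  110 → break 5 (new)  [load 110/200]
  120 → break 6 (new)  [load 120/200]
6 commercial breaks opened.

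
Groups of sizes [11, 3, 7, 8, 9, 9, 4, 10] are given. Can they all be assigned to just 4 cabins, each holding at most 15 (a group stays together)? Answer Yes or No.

Total = 61; ⌈61/15⌉ = 5.
At least 5 cabins are required, but only 4 are allowed.

No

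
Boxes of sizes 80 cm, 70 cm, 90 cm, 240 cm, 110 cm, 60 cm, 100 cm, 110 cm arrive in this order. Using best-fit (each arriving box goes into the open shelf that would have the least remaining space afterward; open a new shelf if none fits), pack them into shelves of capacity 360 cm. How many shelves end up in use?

3

  80 → shelf 1 (new)  [load 80/360]
  70 → shelf 1  [load 150/360]
  90 → shelf 1  [load 240/360]
  240 → shelf 2 (new)  [load 240/360]
  110 → shelf 1  [load 350/360]
  60 → shelf 2  [load 300/360]
  100 → shelf 3 (new)  [load 100/360]
  110 → shelf 3  [load 210/360]
3 shelves opened.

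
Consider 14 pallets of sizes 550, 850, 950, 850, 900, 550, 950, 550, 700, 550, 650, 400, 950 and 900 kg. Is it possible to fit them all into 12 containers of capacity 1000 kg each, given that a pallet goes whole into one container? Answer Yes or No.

No

Total = 10300 kg; ⌈10300/1000⌉ = 11.
13 pallets each exceed half the capacity and cannot share a container, forcing at least 13 containers.
At least 13 containers are required, but only 12 are allowed.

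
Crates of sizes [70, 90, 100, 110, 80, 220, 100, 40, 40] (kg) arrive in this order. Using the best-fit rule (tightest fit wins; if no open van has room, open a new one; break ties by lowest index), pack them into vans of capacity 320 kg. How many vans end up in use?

3

  70 → van 1 (new)  [load 70/320]
  90 → van 1  [load 160/320]
  100 → van 1  [load 260/320]
  110 → van 2 (new)  [load 110/320]
  80 → van 2  [load 190/320]
  220 → van 3 (new)  [load 220/320]
  100 → van 3  [load 320/320]
  40 → van 1  [load 300/320]
  40 → van 2  [load 230/320]
3 vans opened.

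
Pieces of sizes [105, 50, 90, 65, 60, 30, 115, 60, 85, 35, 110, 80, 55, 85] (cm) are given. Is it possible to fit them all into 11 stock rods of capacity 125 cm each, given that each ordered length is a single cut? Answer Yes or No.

Yes

A valid assignment using 10 stock rods:
  stock rod 1: 115 = 115
  stock rod 2: 110 = 110
  stock rod 3: 105 = 105
  stock rod 4: 90 + 35 = 125
  stock rod 5: 85 + 30 = 115
  stock rod 6: 85 = 85
  stock rod 7: 80 = 80
  stock rod 8: 65 + 60 = 125
  stock rod 9: 60 + 55 = 115
  stock rod 10: 50 = 50
That uses only 10 ≤ 11, so 11 stock rods are enough.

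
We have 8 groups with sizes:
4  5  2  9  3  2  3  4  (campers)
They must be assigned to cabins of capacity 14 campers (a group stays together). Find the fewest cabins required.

Total = 9 + 5 + 4 + 4 + 3 + 3 + 2 + 2 = 32 campers.
Lower bound: ⌈32/14⌉ = 3 cabins.
A packing using 3 cabins:
  cabin 1: 9 + 5 = 14
  cabin 2: 4 + 4 + 3 + 3 = 14
  cabin 3: 2 + 2 = 4
This matches the lower bound, so 3 is optimal.

3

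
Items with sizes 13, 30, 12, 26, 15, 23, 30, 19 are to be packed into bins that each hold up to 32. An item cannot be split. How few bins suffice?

6

Total = 30 + 30 + 26 + 23 + 19 + 15 + 13 + 12 = 168.
Lower bound: ⌈168/32⌉ = 6 bins.
A packing using 6 bins:
  bin 1: 30 = 30
  bin 2: 30 = 30
  bin 3: 26 = 26
  bin 4: 23 = 23
  bin 5: 19 + 13 = 32
  bin 6: 15 + 12 = 27
This matches the lower bound, so 6 is optimal.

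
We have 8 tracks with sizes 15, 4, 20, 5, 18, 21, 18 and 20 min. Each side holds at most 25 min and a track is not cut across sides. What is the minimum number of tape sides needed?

6

Total = 21 + 20 + 20 + 18 + 18 + 15 + 5 + 4 = 121 min.
Lower bound: ⌈121/25⌉ = 5 tape sides.
Also, 6 tracks each exceed 25/2 min, and no two of those can share a side, so at least 6 tape sides are needed.
A packing using 6 tape sides:
  side 1: 21 + 4 = 25
  side 2: 20 + 5 = 25
  side 3: 20 = 20
  side 4: 18 = 18
  side 5: 18 = 18
  side 6: 15 = 15
This matches the lower bound, so 6 is optimal.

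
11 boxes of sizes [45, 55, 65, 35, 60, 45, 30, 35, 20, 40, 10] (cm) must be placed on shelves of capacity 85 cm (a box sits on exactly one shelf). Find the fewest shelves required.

6

Total = 65 + 60 + 55 + 45 + 45 + 40 + 35 + 35 + 30 + 20 + 10 = 440 cm.
Lower bound: ⌈440/85⌉ = 6 shelves.
A packing using 6 shelves:
  shelf 1: 65 + 20 = 85
  shelf 2: 60 + 10 = 70
  shelf 3: 55 + 30 = 85
  shelf 4: 45 + 40 = 85
  shelf 5: 45 + 35 = 80
  shelf 6: 35 = 35
This matches the lower bound, so 6 is optimal.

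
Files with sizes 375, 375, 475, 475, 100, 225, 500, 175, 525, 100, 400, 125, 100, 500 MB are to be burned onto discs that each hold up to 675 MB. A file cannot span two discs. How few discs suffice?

8

Total = 525 + 500 + 500 + 475 + 475 + 400 + 375 + 375 + 225 + 175 + 125 + 100 + 100 + 100 = 4450 MB.
Lower bound: ⌈4450/675⌉ = 7 discs.
Also, 8 files each exceed 675/2 MB, and no two of those can share a disc, so at least 8 discs are needed.
A packing using 8 discs:
  disc 1: 525 + 125 = 650
  disc 2: 500 + 175 = 675
  disc 3: 500 + 100 = 600
  disc 4: 475 + 100 + 100 = 675
  disc 5: 475 = 475
  disc 6: 400 + 225 = 625
  disc 7: 375 = 375
  disc 8: 375 = 375
This matches the lower bound, so 8 is optimal.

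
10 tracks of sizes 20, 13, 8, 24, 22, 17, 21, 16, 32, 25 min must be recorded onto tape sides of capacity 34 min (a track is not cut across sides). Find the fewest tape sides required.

Total = 32 + 25 + 24 + 22 + 21 + 20 + 17 + 16 + 13 + 8 = 198 min.
Lower bound: ⌈198/34⌉ = 6 tape sides.
A packing using 7 tape sides:
  side 1: 32 = 32
  side 2: 25 + 8 = 33
  side 3: 24 = 24
  side 4: 22 = 22
  side 5: 21 + 13 = 34
  side 6: 20 = 20
  side 7: 17 + 16 = 33
No arrangement into 6 tape sides stays within capacity, so 7 is optimal.

7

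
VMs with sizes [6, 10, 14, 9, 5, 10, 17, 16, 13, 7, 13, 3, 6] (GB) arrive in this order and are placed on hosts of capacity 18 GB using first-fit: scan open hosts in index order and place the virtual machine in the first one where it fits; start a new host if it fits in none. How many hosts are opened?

  6 → host 1 (new)  [load 6/18]
  10 → host 1  [load 16/18]
  14 → host 2 (new)  [load 14/18]
  9 → host 3 (new)  [load 9/18]
  5 → host 3  [load 14/18]
  10 → host 4 (new)  [load 10/18]
  17 → host 5 (new)  [load 17/18]
  16 → host 6 (new)  [load 16/18]
  13 → host 7 (new)  [load 13/18]
  7 → host 4  [load 17/18]
  13 → host 8 (new)  [load 13/18]
  3 → host 2  [load 17/18]
  6 → host 9 (new)  [load 6/18]
9 hosts opened.

9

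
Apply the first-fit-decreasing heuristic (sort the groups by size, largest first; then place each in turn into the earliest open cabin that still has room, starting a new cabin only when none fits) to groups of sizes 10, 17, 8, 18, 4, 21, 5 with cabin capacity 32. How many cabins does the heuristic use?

Sorted descending: 21, 18, 17, 10, 8, 5, 4.
  21 → cabin 1 (new)  [load 21/32]
  18 → cabin 2 (new)  [load 18/32]
  17 → cabin 3 (new)  [load 17/32]
  10 → cabin 1  [load 31/32]
  8 → cabin 2  [load 26/32]
  5 → cabin 2  [load 31/32]
  4 → cabin 3  [load 21/32]
3 cabins opened.

3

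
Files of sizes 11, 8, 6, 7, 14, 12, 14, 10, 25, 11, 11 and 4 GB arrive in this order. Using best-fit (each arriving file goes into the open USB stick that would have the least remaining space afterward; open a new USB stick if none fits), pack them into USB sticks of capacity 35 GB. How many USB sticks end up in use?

5

  11 → USB stick 1 (new)  [load 11/35]
  8 → USB stick 1  [load 19/35]
  6 → USB stick 1  [load 25/35]
  7 → USB stick 1  [load 32/35]
  14 → USB stick 2 (new)  [load 14/35]
  12 → USB stick 2  [load 26/35]
  14 → USB stick 3 (new)  [load 14/35]
  10 → USB stick 3  [load 24/35]
  25 → USB stick 4 (new)  [load 25/35]
  11 → USB stick 3  [load 35/35]
  11 → USB stick 5 (new)  [load 11/35]
  4 → USB stick 2  [load 30/35]
5 USB sticks opened.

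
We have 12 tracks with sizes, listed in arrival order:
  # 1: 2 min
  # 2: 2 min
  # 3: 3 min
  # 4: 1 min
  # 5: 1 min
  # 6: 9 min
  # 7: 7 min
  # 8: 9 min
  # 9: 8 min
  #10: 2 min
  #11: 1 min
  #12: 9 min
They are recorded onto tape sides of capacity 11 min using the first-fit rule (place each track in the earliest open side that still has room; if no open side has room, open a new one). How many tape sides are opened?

  2 → side 1 (new)  [load 2/11]
  2 → side 1  [load 4/11]
  3 → side 1  [load 7/11]
  1 → side 1  [load 8/11]
  1 → side 1  [load 9/11]
  9 → side 2 (new)  [load 9/11]
  7 → side 3 (new)  [load 7/11]
  9 → side 4 (new)  [load 9/11]
  8 → side 5 (new)  [load 8/11]
  2 → side 1  [load 11/11]
  1 → side 2  [load 10/11]
  9 → side 6 (new)  [load 9/11]
6 tape sides opened.

6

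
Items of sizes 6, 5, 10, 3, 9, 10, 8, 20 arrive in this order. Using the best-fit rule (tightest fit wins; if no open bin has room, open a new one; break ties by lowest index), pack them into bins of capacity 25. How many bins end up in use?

4

  6 → bin 1 (new)  [load 6/25]
  5 → bin 1  [load 11/25]
  10 → bin 1  [load 21/25]
  3 → bin 1  [load 24/25]
  9 → bin 2 (new)  [load 9/25]
  10 → bin 2  [load 19/25]
  8 → bin 3 (new)  [load 8/25]
  20 → bin 4 (new)  [load 20/25]
4 bins opened.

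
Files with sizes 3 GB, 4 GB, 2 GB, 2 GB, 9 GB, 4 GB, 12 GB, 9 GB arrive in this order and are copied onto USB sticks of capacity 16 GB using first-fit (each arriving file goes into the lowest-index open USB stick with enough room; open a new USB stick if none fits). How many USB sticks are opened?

  3 → USB stick 1 (new)  [load 3/16]
  4 → USB stick 1  [load 7/16]
  2 → USB stick 1  [load 9/16]
  2 → USB stick 1  [load 11/16]
  9 → USB stick 2 (new)  [load 9/16]
  4 → USB stick 1  [load 15/16]
  12 → USB stick 3 (new)  [load 12/16]
  9 → USB stick 4 (new)  [load 9/16]
4 USB sticks opened.

4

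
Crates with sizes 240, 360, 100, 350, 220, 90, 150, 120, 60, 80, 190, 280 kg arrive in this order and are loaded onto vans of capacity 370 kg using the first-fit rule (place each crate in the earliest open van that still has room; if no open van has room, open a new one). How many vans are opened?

  240 → van 1 (new)  [load 240/370]
  360 → van 2 (new)  [load 360/370]
  100 → van 1  [load 340/370]
  350 → van 3 (new)  [load 350/370]
  220 → van 4 (new)  [load 220/370]
  90 → van 4  [load 310/370]
  150 → van 5 (new)  [load 150/370]
  120 → van 5  [load 270/370]
  60 → van 4  [load 370/370]
  80 → van 5  [load 350/370]
  190 → van 6 (new)  [load 190/370]
  280 → van 7 (new)  [load 280/370]
7 vans opened.

7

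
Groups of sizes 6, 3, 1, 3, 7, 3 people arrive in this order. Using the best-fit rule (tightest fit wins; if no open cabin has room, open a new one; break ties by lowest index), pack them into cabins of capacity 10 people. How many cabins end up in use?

  6 → cabin 1 (new)  [load 6/10]
  3 → cabin 1  [load 9/10]
  1 → cabin 1  [load 10/10]
  3 → cabin 2 (new)  [load 3/10]
  7 → cabin 2  [load 10/10]
  3 → cabin 3 (new)  [load 3/10]
3 cabins opened.

3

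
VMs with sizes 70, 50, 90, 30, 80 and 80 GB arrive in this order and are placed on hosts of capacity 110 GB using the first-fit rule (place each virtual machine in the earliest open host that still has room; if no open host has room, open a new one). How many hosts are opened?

5

  70 → host 1 (new)  [load 70/110]
  50 → host 2 (new)  [load 50/110]
  90 → host 3 (new)  [load 90/110]
  30 → host 1  [load 100/110]
  80 → host 4 (new)  [load 80/110]
  80 → host 5 (new)  [load 80/110]
5 hosts opened.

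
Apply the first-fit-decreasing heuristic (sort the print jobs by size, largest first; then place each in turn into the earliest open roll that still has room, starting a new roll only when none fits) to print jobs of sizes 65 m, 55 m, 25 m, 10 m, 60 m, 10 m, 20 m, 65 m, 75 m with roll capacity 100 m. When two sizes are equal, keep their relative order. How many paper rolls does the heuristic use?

5

Sorted descending: 75, 65, 65, 60, 55, 25, 20, 10, 10.
  75 → roll 1 (new)  [load 75/100]
  65 → roll 2 (new)  [load 65/100]
  65 → roll 3 (new)  [load 65/100]
  60 → roll 4 (new)  [load 60/100]
  55 → roll 5 (new)  [load 55/100]
  25 → roll 1  [load 100/100]
  20 → roll 2  [load 85/100]
  10 → roll 2  [load 95/100]
  10 → roll 3  [load 75/100]
5 paper rolls opened.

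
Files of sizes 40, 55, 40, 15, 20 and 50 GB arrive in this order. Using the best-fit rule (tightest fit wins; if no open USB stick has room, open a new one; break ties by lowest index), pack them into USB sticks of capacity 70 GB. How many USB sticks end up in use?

  40 → USB stick 1 (new)  [load 40/70]
  55 → USB stick 2 (new)  [load 55/70]
  40 → USB stick 3 (new)  [load 40/70]
  15 → USB stick 2  [load 70/70]
  20 → USB stick 1  [load 60/70]
  50 → USB stick 4 (new)  [load 50/70]
4 USB sticks opened.

4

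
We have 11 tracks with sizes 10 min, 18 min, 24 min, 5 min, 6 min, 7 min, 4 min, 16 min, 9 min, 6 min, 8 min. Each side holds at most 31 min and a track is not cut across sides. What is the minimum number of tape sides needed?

Total = 24 + 18 + 16 + 10 + 9 + 8 + 7 + 6 + 6 + 5 + 4 = 113 min.
Lower bound: ⌈113/31⌉ = 4 tape sides.
A packing using 4 tape sides:
  side 1: 24 + 7 = 31
  side 2: 18 + 10 = 28
  side 3: 16 + 9 + 6 = 31
  side 4: 8 + 6 + 5 + 4 = 23
This matches the lower bound, so 4 is optimal.

4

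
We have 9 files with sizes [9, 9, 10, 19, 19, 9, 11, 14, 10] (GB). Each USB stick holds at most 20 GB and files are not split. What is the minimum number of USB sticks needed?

Total = 19 + 19 + 14 + 11 + 10 + 10 + 9 + 9 + 9 = 110 GB.
Lower bound: ⌈110/20⌉ = 6 USB sticks.
A packing using 6 USB sticks:
  USB stick 1: 19 = 19
  USB stick 2: 19 = 19
  USB stick 3: 14 = 14
  USB stick 4: 11 + 9 = 20
  USB stick 5: 10 + 10 = 20
  USB stick 6: 9 + 9 = 18
This matches the lower bound, so 6 is optimal.

6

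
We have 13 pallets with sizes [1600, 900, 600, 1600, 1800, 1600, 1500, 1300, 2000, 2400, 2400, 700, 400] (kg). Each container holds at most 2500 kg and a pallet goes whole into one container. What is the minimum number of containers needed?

9

Total = 2400 + 2400 + 2000 + 1800 + 1600 + 1600 + 1600 + 1500 + 1300 + 900 + 700 + 600 + 400 = 18800 kg.
Lower bound: ⌈18800/2500⌉ = 8 containers.
Also, 9 pallets each exceed 1250 kg, and no two of those can share a container, so at least 9 containers are needed.
A packing using 9 containers:
  container 1: 2400 = 2400
  container 2: 2400 = 2400
  container 3: 2000 + 400 = 2400
  container 4: 1800 + 700 = 2500
  container 5: 1600 + 900 = 2500
  container 6: 1600 + 600 = 2200
  container 7: 1600 = 1600
  container 8: 1500 = 1500
  container 9: 1300 = 1300
This matches the lower bound, so 9 is optimal.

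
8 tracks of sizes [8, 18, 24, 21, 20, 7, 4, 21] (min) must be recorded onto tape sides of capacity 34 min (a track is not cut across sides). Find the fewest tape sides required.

Total = 24 + 21 + 21 + 20 + 18 + 8 + 7 + 4 = 123 min.
Lower bound: ⌈123/34⌉ = 4 tape sides.
Also, 5 tracks each exceed 17 min, and no two of those can share a side, so at least 5 tape sides are needed.
A packing using 5 tape sides:
  side 1: 24 + 8 = 32
  side 2: 21 + 7 + 4 = 32
  side 3: 21 = 21
  side 4: 20 = 20
  side 5: 18 = 18
This matches the lower bound, so 5 is optimal.

5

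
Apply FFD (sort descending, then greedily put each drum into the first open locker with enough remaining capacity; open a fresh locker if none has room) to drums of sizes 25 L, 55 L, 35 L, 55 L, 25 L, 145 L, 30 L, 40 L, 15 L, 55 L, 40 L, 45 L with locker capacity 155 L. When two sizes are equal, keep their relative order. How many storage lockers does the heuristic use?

Sorted descending: 145, 55, 55, 55, 45, 40, 40, 35, 30, 25, 25, 15.
  145 → locker 1 (new)  [load 145/155]
  55 → locker 2 (new)  [load 55/155]
  55 → locker 2  [load 110/155]
  55 → locker 3 (new)  [load 55/155]
  45 → locker 2  [load 155/155]
  40 → locker 3  [load 95/155]
  40 → locker 3  [load 135/155]
  35 → locker 4 (new)  [load 35/155]
  30 → locker 4  [load 65/155]
  25 → locker 4  [load 90/155]
  25 → locker 4  [load 115/155]
  15 → locker 3  [load 150/155]
4 storage lockers opened.

4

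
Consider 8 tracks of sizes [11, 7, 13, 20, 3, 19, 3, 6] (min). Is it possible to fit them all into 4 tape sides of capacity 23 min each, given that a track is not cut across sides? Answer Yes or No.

A valid assignment using 4 tape sides:
  side 1: 20 + 3 = 23
  side 2: 19 + 3 = 22
  side 3: 13 + 7 = 20
  side 4: 11 + 6 = 17
Every load is within 23 min, so 4 tape sides suffice.

Yes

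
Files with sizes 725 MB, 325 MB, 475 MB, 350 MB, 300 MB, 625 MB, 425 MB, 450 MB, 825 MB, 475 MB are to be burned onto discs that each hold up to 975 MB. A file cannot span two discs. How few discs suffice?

6

Total = 825 + 725 + 625 + 475 + 475 + 450 + 425 + 350 + 325 + 300 = 4975 MB.
Lower bound: ⌈4975/975⌉ = 6 discs.
A packing using 6 discs:
  disc 1: 825 = 825
  disc 2: 725 = 725
  disc 3: 625 + 350 = 975
  disc 4: 475 + 475 = 950
  disc 5: 450 + 425 = 875
  disc 6: 325 + 300 = 625
This matches the lower bound, so 6 is optimal.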